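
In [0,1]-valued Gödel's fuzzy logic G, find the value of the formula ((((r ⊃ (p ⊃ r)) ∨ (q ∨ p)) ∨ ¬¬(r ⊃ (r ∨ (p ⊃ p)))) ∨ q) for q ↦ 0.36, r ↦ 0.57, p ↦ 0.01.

(p ⊃ r): 0.01 ≤ 0.57, so result = 1
(r ⊃ (p ⊃ r)): 0.57 ≤ 1, so result = 1
(q ∨ p) = max(0.36, 0.01) = 0.36
((r ⊃ (p ⊃ r)) ∨ (q ∨ p)) = max(1, 0.36) = 1
(p ⊃ p): 0.01 ≤ 0.01, so result = 1
(r ∨ (p ⊃ p)) = max(0.57, 1) = 1
(r ⊃ (r ∨ (p ⊃ p))): 0.57 ≤ 1, so result = 1
¬(r ⊃ (r ∨ (p ⊃ p))): Gödel ¬ of 1 = 0 (operand ≠ 0)
¬¬(r ⊃ (r ∨ (p ⊃ p))): Gödel ¬ of 0 = 1 (operand is 0)
(((r ⊃ (p ⊃ r)) ∨ (q ∨ p)) ∨ ¬¬(r ⊃ (r ∨ (p ⊃ p)))) = max(1, 1) = 1
((((r ⊃ (p ⊃ r)) ∨ (q ∨ p)) ∨ ¬¬(r ⊃ (r ∨ (p ⊃ p)))) ∨ q) = max(1, 0.36) = 1

1.00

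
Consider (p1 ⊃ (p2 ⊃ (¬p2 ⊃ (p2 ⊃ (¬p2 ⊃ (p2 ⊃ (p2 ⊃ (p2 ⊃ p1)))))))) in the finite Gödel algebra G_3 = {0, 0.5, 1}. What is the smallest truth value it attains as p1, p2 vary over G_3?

1.00

Every assignment gives 1. For instance at p1 = 0, p2 = 0:
  ¬p2: Gödel ¬ of 0 = 1 (operand is 0)
  ¬p2: Gödel ¬ of 0 = 1 (operand is 0)
  (p2 ⊃ p1): 0 ≤ 0, so result = 1
  (p2 ⊃ (p2 ⊃ p1)): 0 ≤ 1, so result = 1
  (p2 ⊃ (p2 ⊃ (p2 ⊃ p1))): 0 ≤ 1, so result = 1
  (¬p2 ⊃ (p2 ⊃ (p2 ⊃ (p2 ⊃ p1)))): 1 ≤ 1, so result = 1
  (p2 ⊃ (¬p2 ⊃ (p2 ⊃ (p2 ⊃ (p2 ⊃ p1))))): 0 ≤ 1, so result = 1
  (¬p2 ⊃ (p2 ⊃ (¬p2 ⊃ (p2 ⊃ (p2 ⊃ (p2 ⊃ p1)))))): 1 ≤ 1, so result = 1
  (p2 ⊃ (¬p2 ⊃ (p2 ⊃ (¬p2 ⊃ (p2 ⊃ (p2 ⊃ (p2 ⊃ p1))))))): 0 ≤ 1, so result = 1
  (p1 ⊃ (p2 ⊃ (¬p2 ⊃ (p2 ⊃ (¬p2 ⊃ (p2 ⊃ (p2 ⊃ (p2 ⊃ p1)))))))): 0 ≤ 1, so result = 1
All 9 assignments give value 1 — the formula is a G_3-tautology.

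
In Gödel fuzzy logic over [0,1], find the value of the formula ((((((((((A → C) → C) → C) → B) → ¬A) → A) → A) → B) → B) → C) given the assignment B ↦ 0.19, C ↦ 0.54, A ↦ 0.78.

0.54

(A → C): 0.78 > 0.54, so result = 0.54
((A → C) → C): 0.54 ≤ 0.54, so result = 1
(((A → C) → C) → C): 1 > 0.54, so result = 0.54
((((A → C) → C) → C) → B): 0.54 > 0.19, so result = 0.19
¬A: Gödel ¬ of 0.78 = 0 (operand ≠ 0)
(((((A → C) → C) → C) → B) → ¬A): 0.19 > 0, so result = 0
((((((A → C) → C) → C) → B) → ¬A) → A): 0 ≤ 0.78, so result = 1
(((((((A → C) → C) → C) → B) → ¬A) → A) → A): 1 > 0.78, so result = 0.78
((((((((A → C) → C) → C) → B) → ¬A) → A) → A) → B): 0.78 > 0.19, so result = 0.19
(((((((((A → C) → C) → C) → B) → ¬A) → A) → A) → B) → B): 0.19 ≤ 0.19, so result = 1
((((((((((A → C) → C) → C) → B) → ¬A) → A) → A) → B) → B) → C): 1 > 0.54, so result = 0.54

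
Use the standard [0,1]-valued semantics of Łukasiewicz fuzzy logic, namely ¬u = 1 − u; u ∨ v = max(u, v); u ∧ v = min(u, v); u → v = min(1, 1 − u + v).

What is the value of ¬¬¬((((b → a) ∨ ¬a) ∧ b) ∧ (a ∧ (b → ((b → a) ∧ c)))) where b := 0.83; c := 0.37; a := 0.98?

0.46

(b → a): min(1, 1 − 0.83 + 0.98) = 1
¬a: Łukasiewicz ¬ gives 1 − 0.98 = 0.02
((b → a) ∨ ¬a) = max(1, 0.02) = 1
(((b → a) ∨ ¬a) ∧ b) = min(1, 0.83) = 0.83
(b → a): min(1, 1 − 0.83 + 0.98) = 1
((b → a) ∧ c) = min(1, 0.37) = 0.37
(b → ((b → a) ∧ c)): min(1, 1 − 0.83 + 0.37) = 0.54
(a ∧ (b → ((b → a) ∧ c))) = min(0.98, 0.54) = 0.54
((((b → a) ∨ ¬a) ∧ b) ∧ (a ∧ (b → ((b → a) ∧ c)))) = min(0.83, 0.54) = 0.54
¬((((b → a) ∨ ¬a) ∧ b) ∧ (a ∧ (b → ((b → a) ∧ c)))): Łukasiewicz ¬ gives 1 − 0.54 = 0.46
¬¬((((b → a) ∨ ¬a) ∧ b) ∧ (a ∧ (b → ((b → a) ∧ c)))): Łukasiewicz ¬ gives 1 − 0.46 = 0.54
¬¬¬((((b → a) ∨ ¬a) ∧ b) ∧ (a ∧ (b → ((b → a) ∧ c)))): Łukasiewicz ¬ gives 1 − 0.54 = 0.46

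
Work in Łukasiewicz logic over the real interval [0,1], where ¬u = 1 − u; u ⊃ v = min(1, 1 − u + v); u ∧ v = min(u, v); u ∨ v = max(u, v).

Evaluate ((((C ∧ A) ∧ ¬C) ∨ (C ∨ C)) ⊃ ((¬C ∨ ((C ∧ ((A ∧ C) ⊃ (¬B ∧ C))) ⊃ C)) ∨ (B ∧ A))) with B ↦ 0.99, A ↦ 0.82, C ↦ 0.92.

(C ∧ A) = min(0.92, 0.82) = 0.82
¬C: Łukasiewicz ¬ gives 1 − 0.92 = 0.08
((C ∧ A) ∧ ¬C) = min(0.82, 0.08) = 0.08
(C ∨ C) = max(0.92, 0.92) = 0.92
(((C ∧ A) ∧ ¬C) ∨ (C ∨ C)) = max(0.08, 0.92) = 0.92
¬C: Łukasiewicz ¬ gives 1 − 0.92 = 0.08
(A ∧ C) = min(0.82, 0.92) = 0.82
¬B: Łukasiewicz ¬ gives 1 − 0.99 = 0.01
(¬B ∧ C) = min(0.01, 0.92) = 0.01
((A ∧ C) ⊃ (¬B ∧ C)): min(1, 1 − 0.82 + 0.01) = 0.19
(C ∧ ((A ∧ C) ⊃ (¬B ∧ C))) = min(0.92, 0.19) = 0.19
((C ∧ ((A ∧ C) ⊃ (¬B ∧ C))) ⊃ C): min(1, 1 − 0.19 + 0.92) = 1
(¬C ∨ ((C ∧ ((A ∧ C) ⊃ (¬B ∧ C))) ⊃ C)) = max(0.08, 1) = 1
(B ∧ A) = min(0.99, 0.82) = 0.82
((¬C ∨ ((C ∧ ((A ∧ C) ⊃ (¬B ∧ C))) ⊃ C)) ∨ (B ∧ A)) = max(1, 0.82) = 1
((((C ∧ A) ∧ ¬C) ∨ (C ∨ C)) ⊃ ((¬C ∨ ((C ∧ ((A ∧ C) ⊃ (¬B ∧ C))) ⊃ C)) ∨ (B ∧ A))): min(1, 1 − 0.92 + 1) = 1

1.00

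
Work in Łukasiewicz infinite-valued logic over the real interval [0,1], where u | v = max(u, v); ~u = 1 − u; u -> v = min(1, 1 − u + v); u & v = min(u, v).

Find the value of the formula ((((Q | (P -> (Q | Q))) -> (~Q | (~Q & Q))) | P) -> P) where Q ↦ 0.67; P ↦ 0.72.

1.00

(Q | Q) = max(0.67, 0.67) = 0.67
(P -> (Q | Q)): min(1, 1 − 0.72 + 0.67) = 0.95
(Q | (P -> (Q | Q))) = max(0.67, 0.95) = 0.95
~Q: Łukasiewicz ¬ gives 1 − 0.67 = 0.33
~Q: Łukasiewicz ¬ gives 1 − 0.67 = 0.33
(~Q & Q) = min(0.33, 0.67) = 0.33
(~Q | (~Q & Q)) = max(0.33, 0.33) = 0.33
((Q | (P -> (Q | Q))) -> (~Q | (~Q & Q))): min(1, 1 − 0.95 + 0.33) = 0.38
(((Q | (P -> (Q | Q))) -> (~Q | (~Q & Q))) | P) = max(0.38, 0.72) = 0.72
((((Q | (P -> (Q | Q))) -> (~Q | (~Q & Q))) | P) -> P): min(1, 1 − 0.72 + 0.72) = 1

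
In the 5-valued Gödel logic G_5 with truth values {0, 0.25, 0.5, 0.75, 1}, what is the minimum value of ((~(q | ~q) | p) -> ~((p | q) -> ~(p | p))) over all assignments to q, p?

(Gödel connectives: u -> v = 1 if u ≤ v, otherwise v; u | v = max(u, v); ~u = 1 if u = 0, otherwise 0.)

1.00

Every assignment gives 1. For instance at q = 0, p = 0:
  ~q: Gödel ¬ of 0 = 1 (operand is 0)
  (q | ~q) = max(0, 1) = 1
  ~(q | ~q): Gödel ¬ of 1 = 0 (operand ≠ 0)
  (~(q | ~q) | p) = max(0, 0) = 0
  (p | q) = max(0, 0) = 0
  (p | p) = max(0, 0) = 0
  ~(p | p): Gödel ¬ of 0 = 1 (operand is 0)
  ((p | q) -> ~(p | p)): 0 ≤ 1, so result = 1
  ~((p | q) -> ~(p | p)): Gödel ¬ of 1 = 0 (operand ≠ 0)
  ((~(q | ~q) | p) -> ~((p | q) -> ~(p | p))): 0 ≤ 0, so result = 1
All 25 assignments give value 1 — the formula is a G_5-tautology.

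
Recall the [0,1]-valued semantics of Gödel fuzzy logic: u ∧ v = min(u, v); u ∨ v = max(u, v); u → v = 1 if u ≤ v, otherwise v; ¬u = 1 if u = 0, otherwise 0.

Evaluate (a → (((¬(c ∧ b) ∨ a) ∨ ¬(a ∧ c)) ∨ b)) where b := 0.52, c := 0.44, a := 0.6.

1.00

(c ∧ b) = min(0.44, 0.52) = 0.44
¬(c ∧ b): Gödel ¬ of 0.44 = 0 (operand ≠ 0)
(¬(c ∧ b) ∨ a) = max(0, 0.6) = 0.6
(a ∧ c) = min(0.6, 0.44) = 0.44
¬(a ∧ c): Gödel ¬ of 0.44 = 0 (operand ≠ 0)
((¬(c ∧ b) ∨ a) ∨ ¬(a ∧ c)) = max(0.6, 0) = 0.6
(((¬(c ∧ b) ∨ a) ∨ ¬(a ∧ c)) ∨ b) = max(0.6, 0.52) = 0.6
(a → (((¬(c ∧ b) ∨ a) ∨ ¬(a ∧ c)) ∨ b)): 0.6 ≤ 0.6, so result = 1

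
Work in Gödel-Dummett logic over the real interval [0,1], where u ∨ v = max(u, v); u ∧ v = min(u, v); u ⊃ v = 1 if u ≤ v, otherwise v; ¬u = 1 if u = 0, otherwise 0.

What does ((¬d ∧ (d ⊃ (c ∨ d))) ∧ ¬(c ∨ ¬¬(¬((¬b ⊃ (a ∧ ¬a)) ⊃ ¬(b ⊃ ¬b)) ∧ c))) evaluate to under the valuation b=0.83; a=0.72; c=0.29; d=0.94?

¬d: Gödel ¬ of 0.94 = 0 (operand ≠ 0)
(c ∨ d) = max(0.29, 0.94) = 0.94
(d ⊃ (c ∨ d)): 0.94 ≤ 0.94, so result = 1
(¬d ∧ (d ⊃ (c ∨ d))) = min(0, 1) = 0
¬b: Gödel ¬ of 0.83 = 0 (operand ≠ 0)
¬a: Gödel ¬ of 0.72 = 0 (operand ≠ 0)
(a ∧ ¬a) = min(0.72, 0) = 0
(¬b ⊃ (a ∧ ¬a)): 0 ≤ 0, so result = 1
¬b: Gödel ¬ of 0.83 = 0 (operand ≠ 0)
(b ⊃ ¬b): 0.83 > 0, so result = 0
¬(b ⊃ ¬b): Gödel ¬ of 0 = 1 (operand is 0)
((¬b ⊃ (a ∧ ¬a)) ⊃ ¬(b ⊃ ¬b)): 1 ≤ 1, so result = 1
¬((¬b ⊃ (a ∧ ¬a)) ⊃ ¬(b ⊃ ¬b)): Gödel ¬ of 1 = 0 (operand ≠ 0)
(¬((¬b ⊃ (a ∧ ¬a)) ⊃ ¬(b ⊃ ¬b)) ∧ c) = min(0, 0.29) = 0
¬(¬((¬b ⊃ (a ∧ ¬a)) ⊃ ¬(b ⊃ ¬b)) ∧ c): Gödel ¬ of 0 = 1 (operand is 0)
¬¬(¬((¬b ⊃ (a ∧ ¬a)) ⊃ ¬(b ⊃ ¬b)) ∧ c): Gödel ¬ of 1 = 0 (operand ≠ 0)
(c ∨ ¬¬(¬((¬b ⊃ (a ∧ ¬a)) ⊃ ¬(b ⊃ ¬b)) ∧ c)) = max(0.29, 0) = 0.29
¬(c ∨ ¬¬(¬((¬b ⊃ (a ∧ ¬a)) ⊃ ¬(b ⊃ ¬b)) ∧ c)): Gödel ¬ of 0.29 = 0 (operand ≠ 0)
((¬d ∧ (d ⊃ (c ∨ d))) ∧ ¬(c ∨ ¬¬(¬((¬b ⊃ (a ∧ ¬a)) ⊃ ¬(b ⊃ ¬b)) ∧ c))) = min(0, 0) = 0

0.00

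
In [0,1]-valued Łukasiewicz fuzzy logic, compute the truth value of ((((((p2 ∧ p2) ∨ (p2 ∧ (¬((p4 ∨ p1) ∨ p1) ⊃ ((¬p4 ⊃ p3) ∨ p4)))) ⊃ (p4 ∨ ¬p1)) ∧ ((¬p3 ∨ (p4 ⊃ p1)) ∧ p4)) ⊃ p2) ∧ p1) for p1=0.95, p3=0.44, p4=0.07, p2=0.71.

0.95

(p2 ∧ p2) = min(0.71, 0.71) = 0.71
(p4 ∨ p1) = max(0.07, 0.95) = 0.95
((p4 ∨ p1) ∨ p1) = max(0.95, 0.95) = 0.95
¬((p4 ∨ p1) ∨ p1): Łukasiewicz ¬ gives 1 − 0.95 = 0.05
¬p4: Łukasiewicz ¬ gives 1 − 0.07 = 0.93
(¬p4 ⊃ p3): min(1, 1 − 0.93 + 0.44) = 0.51
((¬p4 ⊃ p3) ∨ p4) = max(0.51, 0.07) = 0.51
(¬((p4 ∨ p1) ∨ p1) ⊃ ((¬p4 ⊃ p3) ∨ p4)): min(1, 1 − 0.05 + 0.51) = 1
(p2 ∧ (¬((p4 ∨ p1) ∨ p1) ⊃ ((¬p4 ⊃ p3) ∨ p4))) = min(0.71, 1) = 0.71
((p2 ∧ p2) ∨ (p2 ∧ (¬((p4 ∨ p1) ∨ p1) ⊃ ((¬p4 ⊃ p3) ∨ p4)))) = max(0.71, 0.71) = 0.71
¬p1: Łukasiewicz ¬ gives 1 − 0.95 = 0.05
(p4 ∨ ¬p1) = max(0.07, 0.05) = 0.07
(((p2 ∧ p2) ∨ (p2 ∧ (¬((p4 ∨ p1) ∨ p1) ⊃ ((¬p4 ⊃ p3) ∨ p4)))) ⊃ (p4 ∨ ¬p1)): min(1, 1 − 0.71 + 0.07) = 0.36
¬p3: Łukasiewicz ¬ gives 1 − 0.44 = 0.56
(p4 ⊃ p1): min(1, 1 − 0.07 + 0.95) = 1
(¬p3 ∨ (p4 ⊃ p1)) = max(0.56, 1) = 1
((¬p3 ∨ (p4 ⊃ p1)) ∧ p4) = min(1, 0.07) = 0.07
((((p2 ∧ p2) ∨ (p2 ∧ (¬((p4 ∨ p1) ∨ p1) ⊃ ((¬p4 ⊃ p3) ∨ p4)))) ⊃ (p4 ∨ ¬p1)) ∧ ((¬p3 ∨ (p4 ⊃ p1)) ∧ p4)) = min(0.36, 0.07) = 0.07
(((((p2 ∧ p2) ∨ (p2 ∧ (¬((p4 ∨ p1) ∨ p1) ⊃ ((¬p4 ⊃ p3) ∨ p4)))) ⊃ (p4 ∨ ¬p1)) ∧ ((¬p3 ∨ (p4 ⊃ p1)) ∧ p4)) ⊃ p2): min(1, 1 − 0.07 + 0.71) = 1
((((((p2 ∧ p2) ∨ (p2 ∧ (¬((p4 ∨ p1) ∨ p1) ⊃ ((¬p4 ⊃ p3) ∨ p4)))) ⊃ (p4 ∨ ¬p1)) ∧ ((¬p3 ∨ (p4 ⊃ p1)) ∧ p4)) ⊃ p2) ∧ p1) = min(1, 0.95) = 0.95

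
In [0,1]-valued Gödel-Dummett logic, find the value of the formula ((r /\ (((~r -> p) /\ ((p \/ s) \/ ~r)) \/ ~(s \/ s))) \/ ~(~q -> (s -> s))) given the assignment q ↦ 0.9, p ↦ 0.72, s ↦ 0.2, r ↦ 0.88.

0.72

~r: Gödel ¬ of 0.88 = 0 (operand ≠ 0)
(~r -> p): 0 ≤ 0.72, so result = 1
(p \/ s) = max(0.72, 0.2) = 0.72
~r: Gödel ¬ of 0.88 = 0 (operand ≠ 0)
((p \/ s) \/ ~r) = max(0.72, 0) = 0.72
((~r -> p) /\ ((p \/ s) \/ ~r)) = min(1, 0.72) = 0.72
(s \/ s) = max(0.2, 0.2) = 0.2
~(s \/ s): Gödel ¬ of 0.2 = 0 (operand ≠ 0)
(((~r -> p) /\ ((p \/ s) \/ ~r)) \/ ~(s \/ s)) = max(0.72, 0) = 0.72
(r /\ (((~r -> p) /\ ((p \/ s) \/ ~r)) \/ ~(s \/ s))) = min(0.88, 0.72) = 0.72
~q: Gödel ¬ of 0.9 = 0 (operand ≠ 0)
(s -> s): 0.2 ≤ 0.2, so result = 1
(~q -> (s -> s)): 0 ≤ 1, so result = 1
~(~q -> (s -> s)): Gödel ¬ of 1 = 0 (operand ≠ 0)
((r /\ (((~r -> p) /\ ((p \/ s) \/ ~r)) \/ ~(s \/ s))) \/ ~(~q -> (s -> s))) = max(0.72, 0) = 0.72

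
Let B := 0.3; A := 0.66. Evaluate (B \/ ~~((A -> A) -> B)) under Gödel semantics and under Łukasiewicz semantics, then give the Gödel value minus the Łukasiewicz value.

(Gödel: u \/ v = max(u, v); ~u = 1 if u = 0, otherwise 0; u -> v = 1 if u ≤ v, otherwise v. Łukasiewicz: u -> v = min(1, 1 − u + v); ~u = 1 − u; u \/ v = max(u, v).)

0.70

Gödel evaluation:
  (A -> A): 0.66 ≤ 0.66, so result = 1
  ((A -> A) -> B): 1 > 0.3, so result = 0.3
  ~((A -> A) -> B): Gödel ¬ of 0.3 = 0 (operand ≠ 0)
  ~~((A -> A) -> B): Gödel ¬ of 0 = 1 (operand is 0)
  (B \/ ~~((A -> A) -> B)) = max(0.3, 1) = 1
  Gödel value = 1
Łukasiewicz evaluation:
  (A -> A): min(1, 1 − 0.66 + 0.66) = 1
  ((A -> A) -> B): min(1, 1 − 1 + 0.3) = 0.3
  ~((A -> A) -> B): Łukasiewicz ¬ gives 1 − 0.3 = 0.7
  ~~((A -> A) -> B): Łukasiewicz ¬ gives 1 − 0.7 = 0.3
  (B \/ ~~((A -> A) -> B)) = max(0.3, 0.3) = 0.3
  Łukasiewicz value = 0.3
Difference: 1 − 0.3 = 0.70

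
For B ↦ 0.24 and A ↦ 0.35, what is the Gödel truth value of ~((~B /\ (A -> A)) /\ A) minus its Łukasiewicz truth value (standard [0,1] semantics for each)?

Gödel evaluation:
  ~B: Gödel ¬ of 0.24 = 0 (operand ≠ 0)
  (A -> A): 0.35 ≤ 0.35, so result = 1
  (~B /\ (A -> A)) = min(0, 1) = 0
  ((~B /\ (A -> A)) /\ A) = min(0, 0.35) = 0
  ~((~B /\ (A -> A)) /\ A): Gödel ¬ of 0 = 1 (operand is 0)
  Gödel value = 1
Łukasiewicz evaluation:
  ~B: Łukasiewicz ¬ gives 1 − 0.24 = 0.76
  (A -> A): min(1, 1 − 0.35 + 0.35) = 1
  (~B /\ (A -> A)) = min(0.76, 1) = 0.76
  ((~B /\ (A -> A)) /\ A) = min(0.76, 0.35) = 0.35
  ~((~B /\ (A -> A)) /\ A): Łukasiewicz ¬ gives 1 − 0.35 = 0.65
  Łukasiewicz value = 0.65
Difference: 1 − 0.65 = 0.35

0.35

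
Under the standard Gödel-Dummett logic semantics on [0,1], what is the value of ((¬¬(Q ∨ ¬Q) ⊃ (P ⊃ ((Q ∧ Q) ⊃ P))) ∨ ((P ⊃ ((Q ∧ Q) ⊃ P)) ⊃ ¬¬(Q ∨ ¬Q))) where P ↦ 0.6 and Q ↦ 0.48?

1.00

¬Q: Gödel ¬ of 0.48 = 0 (operand ≠ 0)
(Q ∨ ¬Q) = max(0.48, 0) = 0.48
¬(Q ∨ ¬Q): Gödel ¬ of 0.48 = 0 (operand ≠ 0)
¬¬(Q ∨ ¬Q): Gödel ¬ of 0 = 1 (operand is 0)
(Q ∧ Q) = min(0.48, 0.48) = 0.48
((Q ∧ Q) ⊃ P): 0.48 ≤ 0.6, so result = 1
(P ⊃ ((Q ∧ Q) ⊃ P)): 0.6 ≤ 1, so result = 1
(¬¬(Q ∨ ¬Q) ⊃ (P ⊃ ((Q ∧ Q) ⊃ P))): 1 ≤ 1, so result = 1
(Q ∧ Q) = min(0.48, 0.48) = 0.48
((Q ∧ Q) ⊃ P): 0.48 ≤ 0.6, so result = 1
(P ⊃ ((Q ∧ Q) ⊃ P)): 0.6 ≤ 1, so result = 1
¬Q: Gödel ¬ of 0.48 = 0 (operand ≠ 0)
(Q ∨ ¬Q) = max(0.48, 0) = 0.48
¬(Q ∨ ¬Q): Gödel ¬ of 0.48 = 0 (operand ≠ 0)
¬¬(Q ∨ ¬Q): Gödel ¬ of 0 = 1 (operand is 0)
((P ⊃ ((Q ∧ Q) ⊃ P)) ⊃ ¬¬(Q ∨ ¬Q)): 1 ≤ 1, so result = 1
((¬¬(Q ∨ ¬Q) ⊃ (P ⊃ ((Q ∧ Q) ⊃ P))) ∨ ((P ⊃ ((Q ∧ Q) ⊃ P)) ⊃ ¬¬(Q ∨ ¬Q))) = max(1, 1) = 1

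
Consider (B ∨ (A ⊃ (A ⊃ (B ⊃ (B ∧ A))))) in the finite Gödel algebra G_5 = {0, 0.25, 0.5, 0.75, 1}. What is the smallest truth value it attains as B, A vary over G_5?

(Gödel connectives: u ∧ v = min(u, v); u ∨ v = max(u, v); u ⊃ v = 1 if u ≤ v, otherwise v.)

1.00

Every assignment gives 1. For instance at B = 0, A = 0:
  (B ∧ A) = min(0, 0) = 0
  (B ⊃ (B ∧ A)): 0 ≤ 0, so result = 1
  (A ⊃ (B ⊃ (B ∧ A))): 0 ≤ 1, so result = 1
  (A ⊃ (A ⊃ (B ⊃ (B ∧ A)))): 0 ≤ 1, so result = 1
  (B ∨ (A ⊃ (A ⊃ (B ⊃ (B ∧ A))))) = max(0, 1) = 1
All 25 assignments give value 1 — the formula is a G_5-tautology.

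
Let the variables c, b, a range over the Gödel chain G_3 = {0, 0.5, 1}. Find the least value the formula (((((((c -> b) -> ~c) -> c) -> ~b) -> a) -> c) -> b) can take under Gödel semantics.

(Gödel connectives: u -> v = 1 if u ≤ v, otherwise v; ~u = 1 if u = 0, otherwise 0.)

The minimum is attained at c = 0, b = 0, a = 0:
  (c -> b): 0 ≤ 0, so result = 1
  ~c: Gödel ¬ of 0 = 1 (operand is 0)
  ((c -> b) -> ~c): 1 ≤ 1, so result = 1
  (((c -> b) -> ~c) -> c): 1 > 0, so result = 0
  ~b: Gödel ¬ of 0 = 1 (operand is 0)
  ((((c -> b) -> ~c) -> c) -> ~b): 0 ≤ 1, so result = 1
  (((((c -> b) -> ~c) -> c) -> ~b) -> a): 1 > 0, so result = 0
  ((((((c -> b) -> ~c) -> c) -> ~b) -> a) -> c): 0 ≤ 0, so result = 1
  (((((((c -> b) -> ~c) -> c) -> ~b) -> a) -> c) -> b): 1 > 0, so result = 0
Checking all 27 assignments confirms none give a value below 0.00.

0.00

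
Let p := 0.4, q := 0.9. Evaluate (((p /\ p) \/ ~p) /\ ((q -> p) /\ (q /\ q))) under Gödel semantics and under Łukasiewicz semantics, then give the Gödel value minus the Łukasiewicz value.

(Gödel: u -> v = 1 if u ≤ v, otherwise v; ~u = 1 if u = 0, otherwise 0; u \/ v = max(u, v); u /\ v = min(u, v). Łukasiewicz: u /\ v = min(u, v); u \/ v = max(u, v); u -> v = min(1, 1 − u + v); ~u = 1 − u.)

Gödel evaluation:
  (p /\ p) = min(0.4, 0.4) = 0.4
  ~p: Gödel ¬ of 0.4 = 0 (operand ≠ 0)
  ((p /\ p) \/ ~p) = max(0.4, 0) = 0.4
  (q -> p): 0.9 > 0.4, so result = 0.4
  (q /\ q) = min(0.9, 0.9) = 0.9
  ((q -> p) /\ (q /\ q)) = min(0.4, 0.9) = 0.4
  (((p /\ p) \/ ~p) /\ ((q -> p) /\ (q /\ q))) = min(0.4, 0.4) = 0.4
  Gödel value = 0.4
Łukasiewicz evaluation:
  (p /\ p) = min(0.4, 0.4) = 0.4
  ~p: Łukasiewicz ¬ gives 1 − 0.4 = 0.6
  ((p /\ p) \/ ~p) = max(0.4, 0.6) = 0.6
  (q -> p): min(1, 1 − 0.9 + 0.4) = 0.5
  (q /\ q) = min(0.9, 0.9) = 0.9
  ((q -> p) /\ (q /\ q)) = min(0.5, 0.9) = 0.5
  (((p /\ p) \/ ~p) /\ ((q -> p) /\ (q /\ q))) = min(0.6, 0.5) = 0.5
  Łukasiewicz value = 0.5
Difference: 0.4 − 0.5 = -0.10

-0.10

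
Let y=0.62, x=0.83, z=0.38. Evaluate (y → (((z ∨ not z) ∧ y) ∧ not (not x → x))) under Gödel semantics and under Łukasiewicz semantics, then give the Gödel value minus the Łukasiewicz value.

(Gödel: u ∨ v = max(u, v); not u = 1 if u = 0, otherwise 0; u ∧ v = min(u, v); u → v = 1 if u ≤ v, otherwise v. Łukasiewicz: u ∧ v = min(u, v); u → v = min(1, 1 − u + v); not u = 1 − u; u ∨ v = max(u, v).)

Gödel evaluation:
  not z: Gödel ¬ of 0.38 = 0 (operand ≠ 0)
  (z ∨ not z) = max(0.38, 0) = 0.38
  ((z ∨ not z) ∧ y) = min(0.38, 0.62) = 0.38
  not x: Gödel ¬ of 0.83 = 0 (operand ≠ 0)
  (not x → x): 0 ≤ 0.83, so result = 1
  not (not x → x): Gödel ¬ of 1 = 0 (operand ≠ 0)
  (((z ∨ not z) ∧ y) ∧ not (not x → x)) = min(0.38, 0) = 0
  (y → (((z ∨ not z) ∧ y) ∧ not (not x → x))): 0.62 > 0, so result = 0
  Gödel value = 0
Łukasiewicz evaluation:
  not z: Łukasiewicz ¬ gives 1 − 0.38 = 0.62
  (z ∨ not z) = max(0.38, 0.62) = 0.62
  ((z ∨ not z) ∧ y) = min(0.62, 0.62) = 0.62
  not x: Łukasiewicz ¬ gives 1 − 0.83 = 0.17
  (not x → x): min(1, 1 − 0.17 + 0.83) = 1
  not (not x → x): Łukasiewicz ¬ gives 1 − 1 = 0
  (((z ∨ not z) ∧ y) ∧ not (not x → x)) = min(0.62, 0) = 0
  (y → (((z ∨ not z) ∧ y) ∧ not (not x → x))): min(1, 1 − 0.62 + 0) = 0.38
  Łukasiewicz value = 0.38
Difference: 0 − 0.38 = -0.38

-0.38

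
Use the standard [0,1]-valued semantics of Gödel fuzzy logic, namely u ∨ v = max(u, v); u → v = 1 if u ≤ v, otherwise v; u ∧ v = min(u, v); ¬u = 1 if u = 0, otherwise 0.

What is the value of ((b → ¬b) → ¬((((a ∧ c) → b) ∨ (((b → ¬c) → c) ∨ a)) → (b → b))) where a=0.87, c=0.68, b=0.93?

¬b: Gödel ¬ of 0.93 = 0 (operand ≠ 0)
(b → ¬b): 0.93 > 0, so result = 0
(a ∧ c) = min(0.87, 0.68) = 0.68
((a ∧ c) → b): 0.68 ≤ 0.93, so result = 1
¬c: Gödel ¬ of 0.68 = 0 (operand ≠ 0)
(b → ¬c): 0.93 > 0, so result = 0
((b → ¬c) → c): 0 ≤ 0.68, so result = 1
(((b → ¬c) → c) ∨ a) = max(1, 0.87) = 1
(((a ∧ c) → b) ∨ (((b → ¬c) → c) ∨ a)) = max(1, 1) = 1
(b → b): 0.93 ≤ 0.93, so result = 1
((((a ∧ c) → b) ∨ (((b → ¬c) → c) ∨ a)) → (b → b)): 1 ≤ 1, so result = 1
¬((((a ∧ c) → b) ∨ (((b → ¬c) → c) ∨ a)) → (b → b)): Gödel ¬ of 1 = 0 (operand ≠ 0)
((b → ¬b) → ¬((((a ∧ c) → b) ∨ (((b → ¬c) → c) ∨ a)) → (b → b))): 0 ≤ 0, so result = 1

1.00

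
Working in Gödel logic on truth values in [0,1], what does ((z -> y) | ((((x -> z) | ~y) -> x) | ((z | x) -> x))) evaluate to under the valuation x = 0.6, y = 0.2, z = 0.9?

(z -> y): 0.9 > 0.2, so result = 0.2
(x -> z): 0.6 ≤ 0.9, so result = 1
~y: Gödel ¬ of 0.2 = 0 (operand ≠ 0)
((x -> z) | ~y) = max(1, 0) = 1
(((x -> z) | ~y) -> x): 1 > 0.6, so result = 0.6
(z | x) = max(0.9, 0.6) = 0.9
((z | x) -> x): 0.9 > 0.6, so result = 0.6
((((x -> z) | ~y) -> x) | ((z | x) -> x)) = max(0.6, 0.6) = 0.6
((z -> y) | ((((x -> z) | ~y) -> x) | ((z | x) -> x))) = max(0.2, 0.6) = 0.6

0.60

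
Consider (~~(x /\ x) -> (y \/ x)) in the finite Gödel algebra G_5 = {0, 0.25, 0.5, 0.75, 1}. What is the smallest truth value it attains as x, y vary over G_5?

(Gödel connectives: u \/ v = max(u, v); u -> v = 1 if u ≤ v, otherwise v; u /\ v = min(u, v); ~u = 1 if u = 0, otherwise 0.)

0.25

The minimum is attained at x = 0.25, y = 0:
  (x /\ x) = min(0.25, 0.25) = 0.25
  ~(x /\ x): Gödel ¬ of 0.25 = 0 (operand ≠ 0)
  ~~(x /\ x): Gödel ¬ of 0 = 1 (operand is 0)
  (y \/ x) = max(0, 0.25) = 0.25
  (~~(x /\ x) -> (y \/ x)): 1 > 0.25, so result = 0.25
Checking all 25 assignments confirms none give a value below 0.25.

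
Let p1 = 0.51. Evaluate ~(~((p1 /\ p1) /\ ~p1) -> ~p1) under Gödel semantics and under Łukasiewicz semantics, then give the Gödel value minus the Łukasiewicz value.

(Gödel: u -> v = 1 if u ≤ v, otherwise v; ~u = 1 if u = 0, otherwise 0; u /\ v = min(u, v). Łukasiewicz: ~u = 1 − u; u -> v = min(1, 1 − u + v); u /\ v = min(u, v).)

Gödel evaluation:
  (p1 /\ p1) = min(0.51, 0.51) = 0.51
  ~p1: Gödel ¬ of 0.51 = 0 (operand ≠ 0)
  ((p1 /\ p1) /\ ~p1) = min(0.51, 0) = 0
  ~((p1 /\ p1) /\ ~p1): Gödel ¬ of 0 = 1 (operand is 0)
  ~p1: Gödel ¬ of 0.51 = 0 (operand ≠ 0)
  (~((p1 /\ p1) /\ ~p1) -> ~p1): 1 > 0, so result = 0
  ~(~((p1 /\ p1) /\ ~p1) -> ~p1): Gödel ¬ of 0 = 1 (operand is 0)
  Gödel value = 1
Łukasiewicz evaluation:
  (p1 /\ p1) = min(0.51, 0.51) = 0.51
  ~p1: Łukasiewicz ¬ gives 1 − 0.51 = 0.49
  ((p1 /\ p1) /\ ~p1) = min(0.51, 0.49) = 0.49
  ~((p1 /\ p1) /\ ~p1): Łukasiewicz ¬ gives 1 − 0.49 = 0.51
  ~p1: Łukasiewicz ¬ gives 1 − 0.51 = 0.49
  (~((p1 /\ p1) /\ ~p1) -> ~p1): min(1, 1 − 0.51 + 0.49) = 0.98
  ~(~((p1 /\ p1) /\ ~p1) -> ~p1): Łukasiewicz ¬ gives 1 − 0.98 = 0.02
  Łukasiewicz value = 0.02
Difference: 1 − 0.02 = 0.98

0.98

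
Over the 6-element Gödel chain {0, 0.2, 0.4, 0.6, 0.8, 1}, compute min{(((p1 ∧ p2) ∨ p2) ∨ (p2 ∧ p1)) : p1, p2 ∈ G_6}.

0.00

The minimum is attained at p1 = 0, p2 = 0:
  (p1 ∧ p2) = min(0, 0) = 0
  ((p1 ∧ p2) ∨ p2) = max(0, 0) = 0
  (p2 ∧ p1) = min(0, 0) = 0
  (((p1 ∧ p2) ∨ p2) ∨ (p2 ∧ p1)) = max(0, 0) = 0
Checking all 36 assignments confirms none give a value below 0.00.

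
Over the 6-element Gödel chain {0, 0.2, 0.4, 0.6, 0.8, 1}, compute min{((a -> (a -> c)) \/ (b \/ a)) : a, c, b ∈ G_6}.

The minimum is attained at a = 0.2, c = 0, b = 0:
  (a -> c): 0.2 > 0, so result = 0
  (a -> (a -> c)): 0.2 > 0, so result = 0
  (b \/ a) = max(0, 0.2) = 0.2
  ((a -> (a -> c)) \/ (b \/ a)) = max(0, 0.2) = 0.2
Checking all 216 assignments confirms none give a value below 0.20.

0.20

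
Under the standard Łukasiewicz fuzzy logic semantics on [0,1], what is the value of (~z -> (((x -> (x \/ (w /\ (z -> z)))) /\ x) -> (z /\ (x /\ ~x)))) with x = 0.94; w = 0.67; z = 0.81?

0.93

~z: Łukasiewicz ¬ gives 1 − 0.81 = 0.19
(z -> z): min(1, 1 − 0.81 + 0.81) = 1
(w /\ (z -> z)) = min(0.67, 1) = 0.67
(x \/ (w /\ (z -> z))) = max(0.94, 0.67) = 0.94
(x -> (x \/ (w /\ (z -> z)))): min(1, 1 − 0.94 + 0.94) = 1
((x -> (x \/ (w /\ (z -> z)))) /\ x) = min(1, 0.94) = 0.94
~x: Łukasiewicz ¬ gives 1 − 0.94 = 0.06
(x /\ ~x) = min(0.94, 0.06) = 0.06
(z /\ (x /\ ~x)) = min(0.81, 0.06) = 0.06
(((x -> (x \/ (w /\ (z -> z)))) /\ x) -> (z /\ (x /\ ~x))): min(1, 1 − 0.94 + 0.06) = 0.12
(~z -> (((x -> (x \/ (w /\ (z -> z)))) /\ x) -> (z /\ (x /\ ~x)))): min(1, 1 − 0.19 + 0.12) = 0.93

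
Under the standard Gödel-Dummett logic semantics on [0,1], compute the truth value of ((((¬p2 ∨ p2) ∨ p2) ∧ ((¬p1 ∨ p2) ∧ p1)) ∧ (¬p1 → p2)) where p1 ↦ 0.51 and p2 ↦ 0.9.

0.51

¬p2: Gödel ¬ of 0.9 = 0 (operand ≠ 0)
(¬p2 ∨ p2) = max(0, 0.9) = 0.9
((¬p2 ∨ p2) ∨ p2) = max(0.9, 0.9) = 0.9
¬p1: Gödel ¬ of 0.51 = 0 (operand ≠ 0)
(¬p1 ∨ p2) = max(0, 0.9) = 0.9
((¬p1 ∨ p2) ∧ p1) = min(0.9, 0.51) = 0.51
(((¬p2 ∨ p2) ∨ p2) ∧ ((¬p1 ∨ p2) ∧ p1)) = min(0.9, 0.51) = 0.51
¬p1: Gödel ¬ of 0.51 = 0 (operand ≠ 0)
(¬p1 → p2): 0 ≤ 0.9, so result = 1
((((¬p2 ∨ p2) ∨ p2) ∧ ((¬p1 ∨ p2) ∧ p1)) ∧ (¬p1 → p2)) = min(0.51, 1) = 0.51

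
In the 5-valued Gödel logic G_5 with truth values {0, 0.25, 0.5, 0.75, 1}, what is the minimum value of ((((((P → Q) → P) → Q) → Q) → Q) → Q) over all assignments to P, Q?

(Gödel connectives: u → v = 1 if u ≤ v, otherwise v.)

0.00

The minimum is attained at P = 0, Q = 0:
  (P → Q): 0 ≤ 0, so result = 1
  ((P → Q) → P): 1 > 0, so result = 0
  (((P → Q) → P) → Q): 0 ≤ 0, so result = 1
  ((((P → Q) → P) → Q) → Q): 1 > 0, so result = 0
  (((((P → Q) → P) → Q) → Q) → Q): 0 ≤ 0, so result = 1
  ((((((P → Q) → P) → Q) → Q) → Q) → Q): 1 > 0, so result = 0
Checking all 25 assignments confirms none give a value below 0.00.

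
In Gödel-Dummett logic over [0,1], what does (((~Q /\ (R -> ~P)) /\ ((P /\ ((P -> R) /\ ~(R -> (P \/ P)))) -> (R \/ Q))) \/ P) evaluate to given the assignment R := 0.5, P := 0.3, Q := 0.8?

0.30

~Q: Gödel ¬ of 0.8 = 0 (operand ≠ 0)
~P: Gödel ¬ of 0.3 = 0 (operand ≠ 0)
(R -> ~P): 0.5 > 0, so result = 0
(~Q /\ (R -> ~P)) = min(0, 0) = 0
(P -> R): 0.3 ≤ 0.5, so result = 1
(P \/ P) = max(0.3, 0.3) = 0.3
(R -> (P \/ P)): 0.5 > 0.3, so result = 0.3
~(R -> (P \/ P)): Gödel ¬ of 0.3 = 0 (operand ≠ 0)
((P -> R) /\ ~(R -> (P \/ P))) = min(1, 0) = 0
(P /\ ((P -> R) /\ ~(R -> (P \/ P)))) = min(0.3, 0) = 0
(R \/ Q) = max(0.5, 0.8) = 0.8
((P /\ ((P -> R) /\ ~(R -> (P \/ P)))) -> (R \/ Q)): 0 ≤ 0.8, so result = 1
((~Q /\ (R -> ~P)) /\ ((P /\ ((P -> R) /\ ~(R -> (P \/ P)))) -> (R \/ Q))) = min(0, 1) = 0
(((~Q /\ (R -> ~P)) /\ ((P /\ ((P -> R) /\ ~(R -> (P \/ P)))) -> (R \/ Q))) \/ P) = max(0, 0.3) = 0.3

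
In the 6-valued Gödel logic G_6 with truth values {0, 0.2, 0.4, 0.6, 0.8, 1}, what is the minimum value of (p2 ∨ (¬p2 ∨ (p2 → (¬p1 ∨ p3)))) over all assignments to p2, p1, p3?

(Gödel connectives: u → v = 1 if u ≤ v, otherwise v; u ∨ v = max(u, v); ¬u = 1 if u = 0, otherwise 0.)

0.20

The minimum is attained at p2 = 0.2, p1 = 0.2, p3 = 0:
  ¬p2: Gödel ¬ of 0.2 = 0 (operand ≠ 0)
  ¬p1: Gödel ¬ of 0.2 = 0 (operand ≠ 0)
  (¬p1 ∨ p3) = max(0, 0) = 0
  (p2 → (¬p1 ∨ p3)): 0.2 > 0, so result = 0
  (¬p2 ∨ (p2 → (¬p1 ∨ p3))) = max(0, 0) = 0
  (p2 ∨ (¬p2 ∨ (p2 → (¬p1 ∨ p3)))) = max(0.2, 0) = 0.2
Checking all 216 assignments confirms none give a value below 0.20.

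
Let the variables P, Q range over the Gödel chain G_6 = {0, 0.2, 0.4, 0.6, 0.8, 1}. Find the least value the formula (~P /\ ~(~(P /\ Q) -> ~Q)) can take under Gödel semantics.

0.00

The minimum is attained at P = 0, Q = 0:
  ~P: Gödel ¬ of 0 = 1 (operand is 0)
  (P /\ Q) = min(0, 0) = 0
  ~(P /\ Q): Gödel ¬ of 0 = 1 (operand is 0)
  ~Q: Gödel ¬ of 0 = 1 (operand is 0)
  (~(P /\ Q) -> ~Q): 1 ≤ 1, so result = 1
  ~(~(P /\ Q) -> ~Q): Gödel ¬ of 1 = 0 (operand ≠ 0)
  (~P /\ ~(~(P /\ Q) -> ~Q)) = min(1, 0) = 0
Checking all 36 assignments confirms none give a value below 0.00.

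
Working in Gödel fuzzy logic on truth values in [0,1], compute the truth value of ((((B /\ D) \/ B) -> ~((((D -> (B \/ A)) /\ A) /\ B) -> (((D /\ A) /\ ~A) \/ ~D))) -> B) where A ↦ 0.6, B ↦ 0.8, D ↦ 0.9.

0.80

(B /\ D) = min(0.8, 0.9) = 0.8
((B /\ D) \/ B) = max(0.8, 0.8) = 0.8
(B \/ A) = max(0.8, 0.6) = 0.8
(D -> (B \/ A)): 0.9 > 0.8, so result = 0.8
((D -> (B \/ A)) /\ A) = min(0.8, 0.6) = 0.6
(((D -> (B \/ A)) /\ A) /\ B) = min(0.6, 0.8) = 0.6
(D /\ A) = min(0.9, 0.6) = 0.6
~A: Gödel ¬ of 0.6 = 0 (operand ≠ 0)
((D /\ A) /\ ~A) = min(0.6, 0) = 0
~D: Gödel ¬ of 0.9 = 0 (operand ≠ 0)
(((D /\ A) /\ ~A) \/ ~D) = max(0, 0) = 0
((((D -> (B \/ A)) /\ A) /\ B) -> (((D /\ A) /\ ~A) \/ ~D)): 0.6 > 0, so result = 0
~((((D -> (B \/ A)) /\ A) /\ B) -> (((D /\ A) /\ ~A) \/ ~D)): Gödel ¬ of 0 = 1 (operand is 0)
(((B /\ D) \/ B) -> ~((((D -> (B \/ A)) /\ A) /\ B) -> (((D /\ A) /\ ~A) \/ ~D))): 0.8 ≤ 1, so result = 1
((((B /\ D) \/ B) -> ~((((D -> (B \/ A)) /\ A) /\ B) -> (((D /\ A) /\ ~A) \/ ~D))) -> B): 1 > 0.8, so result = 0.8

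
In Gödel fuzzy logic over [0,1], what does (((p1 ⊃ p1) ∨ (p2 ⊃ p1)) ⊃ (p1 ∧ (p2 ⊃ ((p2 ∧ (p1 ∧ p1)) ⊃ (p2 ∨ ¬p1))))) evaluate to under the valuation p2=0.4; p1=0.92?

(p1 ⊃ p1): 0.92 ≤ 0.92, so result = 1
(p2 ⊃ p1): 0.4 ≤ 0.92, so result = 1
((p1 ⊃ p1) ∨ (p2 ⊃ p1)) = max(1, 1) = 1
(p1 ∧ p1) = min(0.92, 0.92) = 0.92
(p2 ∧ (p1 ∧ p1)) = min(0.4, 0.92) = 0.4
¬p1: Gödel ¬ of 0.92 = 0 (operand ≠ 0)
(p2 ∨ ¬p1) = max(0.4, 0) = 0.4
((p2 ∧ (p1 ∧ p1)) ⊃ (p2 ∨ ¬p1)): 0.4 ≤ 0.4, so result = 1
(p2 ⊃ ((p2 ∧ (p1 ∧ p1)) ⊃ (p2 ∨ ¬p1))): 0.4 ≤ 1, so result = 1
(p1 ∧ (p2 ⊃ ((p2 ∧ (p1 ∧ p1)) ⊃ (p2 ∨ ¬p1)))) = min(0.92, 1) = 0.92
(((p1 ⊃ p1) ∨ (p2 ⊃ p1)) ⊃ (p1 ∧ (p2 ⊃ ((p2 ∧ (p1 ∧ p1)) ⊃ (p2 ∨ ¬p1))))): 1 > 0.92, so result = 0.92

0.92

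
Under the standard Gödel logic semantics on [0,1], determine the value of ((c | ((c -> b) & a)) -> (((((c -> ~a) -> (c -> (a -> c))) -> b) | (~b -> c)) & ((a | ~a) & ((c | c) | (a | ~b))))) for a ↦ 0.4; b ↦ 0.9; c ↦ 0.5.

(c -> b): 0.5 ≤ 0.9, so result = 1
((c -> b) & a) = min(1, 0.4) = 0.4
(c | ((c -> b) & a)) = max(0.5, 0.4) = 0.5
~a: Gödel ¬ of 0.4 = 0 (operand ≠ 0)
(c -> ~a): 0.5 > 0, so result = 0
(a -> c): 0.4 ≤ 0.5, so result = 1
(c -> (a -> c)): 0.5 ≤ 1, so result = 1
((c -> ~a) -> (c -> (a -> c))): 0 ≤ 1, so result = 1
(((c -> ~a) -> (c -> (a -> c))) -> b): 1 > 0.9, so result = 0.9
~b: Gödel ¬ of 0.9 = 0 (operand ≠ 0)
(~b -> c): 0 ≤ 0.5, so result = 1
((((c -> ~a) -> (c -> (a -> c))) -> b) | (~b -> c)) = max(0.9, 1) = 1
~a: Gödel ¬ of 0.4 = 0 (operand ≠ 0)
(a | ~a) = max(0.4, 0) = 0.4
(c | c) = max(0.5, 0.5) = 0.5
~b: Gödel ¬ of 0.9 = 0 (operand ≠ 0)
(a | ~b) = max(0.4, 0) = 0.4
((c | c) | (a | ~b)) = max(0.5, 0.4) = 0.5
((a | ~a) & ((c | c) | (a | ~b))) = min(0.4, 0.5) = 0.4
(((((c -> ~a) -> (c -> (a -> c))) -> b) | (~b -> c)) & ((a | ~a) & ((c | c) | (a | ~b)))) = min(1, 0.4) = 0.4
((c | ((c -> b) & a)) -> (((((c -> ~a) -> (c -> (a -> c))) -> b) | (~b -> c)) & ((a | ~a) & ((c | c) | (a | ~b))))): 0.5 > 0.4, so result = 0.4

0.40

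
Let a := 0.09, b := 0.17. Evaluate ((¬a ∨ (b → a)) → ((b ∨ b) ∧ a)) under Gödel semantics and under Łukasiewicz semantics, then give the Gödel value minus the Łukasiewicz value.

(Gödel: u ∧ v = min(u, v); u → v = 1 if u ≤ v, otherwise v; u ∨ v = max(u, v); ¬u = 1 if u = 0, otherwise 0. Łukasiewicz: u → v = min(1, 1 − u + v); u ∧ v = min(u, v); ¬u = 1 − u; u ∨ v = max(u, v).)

0.83

Gödel evaluation:
  ¬a: Gödel ¬ of 0.09 = 0 (operand ≠ 0)
  (b → a): 0.17 > 0.09, so result = 0.09
  (¬a ∨ (b → a)) = max(0, 0.09) = 0.09
  (b ∨ b) = max(0.17, 0.17) = 0.17
  ((b ∨ b) ∧ a) = min(0.17, 0.09) = 0.09
  ((¬a ∨ (b → a)) → ((b ∨ b) ∧ a)): 0.09 ≤ 0.09, so result = 1
  Gödel value = 1
Łukasiewicz evaluation:
  ¬a: Łukasiewicz ¬ gives 1 − 0.09 = 0.91
  (b → a): min(1, 1 − 0.17 + 0.09) = 0.92
  (¬a ∨ (b → a)) = max(0.91, 0.92) = 0.92
  (b ∨ b) = max(0.17, 0.17) = 0.17
  ((b ∨ b) ∧ a) = min(0.17, 0.09) = 0.09
  ((¬a ∨ (b → a)) → ((b ∨ b) ∧ a)): min(1, 1 − 0.92 + 0.09) = 0.17
  Łukasiewicz value = 0.17
Difference: 1 − 0.17 = 0.83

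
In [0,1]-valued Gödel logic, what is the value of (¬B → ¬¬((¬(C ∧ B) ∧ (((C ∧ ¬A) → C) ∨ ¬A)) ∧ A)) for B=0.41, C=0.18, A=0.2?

1.00

¬B: Gödel ¬ of 0.41 = 0 (operand ≠ 0)
(C ∧ B) = min(0.18, 0.41) = 0.18
¬(C ∧ B): Gödel ¬ of 0.18 = 0 (operand ≠ 0)
¬A: Gödel ¬ of 0.2 = 0 (operand ≠ 0)
(C ∧ ¬A) = min(0.18, 0) = 0
((C ∧ ¬A) → C): 0 ≤ 0.18, so result = 1
¬A: Gödel ¬ of 0.2 = 0 (operand ≠ 0)
(((C ∧ ¬A) → C) ∨ ¬A) = max(1, 0) = 1
(¬(C ∧ B) ∧ (((C ∧ ¬A) → C) ∨ ¬A)) = min(0, 1) = 0
((¬(C ∧ B) ∧ (((C ∧ ¬A) → C) ∨ ¬A)) ∧ A) = min(0, 0.2) = 0
¬((¬(C ∧ B) ∧ (((C ∧ ¬A) → C) ∨ ¬A)) ∧ A): Gödel ¬ of 0 = 1 (operand is 0)
¬¬((¬(C ∧ B) ∧ (((C ∧ ¬A) → C) ∨ ¬A)) ∧ A): Gödel ¬ of 1 = 0 (operand ≠ 0)
(¬B → ¬¬((¬(C ∧ B) ∧ (((C ∧ ¬A) → C) ∨ ¬A)) ∧ A)): 0 ≤ 0, so result = 1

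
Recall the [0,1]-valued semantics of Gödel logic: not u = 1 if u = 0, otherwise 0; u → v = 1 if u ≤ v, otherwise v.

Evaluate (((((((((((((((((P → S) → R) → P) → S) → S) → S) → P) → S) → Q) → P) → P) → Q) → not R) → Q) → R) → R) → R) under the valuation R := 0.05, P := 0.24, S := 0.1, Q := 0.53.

(P → S): 0.24 > 0.1, so result = 0.1
((P → S) → R): 0.1 > 0.05, so result = 0.05
(((P → S) → R) → P): 0.05 ≤ 0.24, so result = 1
((((P → S) → R) → P) → S): 1 > 0.1, so result = 0.1
(((((P → S) → R) → P) → S) → S): 0.1 ≤ 0.1, so result = 1
((((((P → S) → R) → P) → S) → S) → S): 1 > 0.1, so result = 0.1
(((((((P → S) → R) → P) → S) → S) → S) → P): 0.1 ≤ 0.24, so result = 1
((((((((P → S) → R) → P) → S) → S) → S) → P) → S): 1 > 0.1, so result = 0.1
(((((((((P → S) → R) → P) → S) → S) → S) → P) → S) → Q): 0.1 ≤ 0.53, so result = 1
((((((((((P → S) → R) → P) → S) → S) → S) → P) → S) → Q) → P): 1 > 0.24, so result = 0.24
(((((((((((P → S) → R) → P) → S) → S) → S) → P) → S) → Q) → P) → P): 0.24 ≤ 0.24, so result = 1
((((((((((((P → S) → R) → P) → S) → S) → S) → P) → S) → Q) → P) → P) → Q): 1 > 0.53, so result = 0.53
not R: Gödel ¬ of 0.05 = 0 (operand ≠ 0)
(((((((((((((P → S) → R) → P) → S) → S) → S) → P) → S) → Q) → P) → P) → Q) → not R): 0.53 > 0, so result = 0
((((((((((((((P → S) → R) → P) → S) → S) → S) → P) → S) → Q) → P) → P) → Q) → not R) → Q): 0 ≤ 0.53, so result = 1
(((((((((((((((P → S) → R) → P) → S) → S) → S) → P) → S) → Q) → P) → P) → Q) → not R) → Q) → R): 1 > 0.05, so result = 0.05
((((((((((((((((P → S) → R) → P) → S) → S) → S) → P) → S) → Q) → P) → P) → Q) → not R) → Q) → R) → R): 0.05 ≤ 0.05, so result = 1
(((((((((((((((((P → S) → R) → P) → S) → S) → S) → P) → S) → Q) → P) → P) → Q) → not R) → Q) → R) → R) → R): 1 > 0.05, so result = 0.05

0.05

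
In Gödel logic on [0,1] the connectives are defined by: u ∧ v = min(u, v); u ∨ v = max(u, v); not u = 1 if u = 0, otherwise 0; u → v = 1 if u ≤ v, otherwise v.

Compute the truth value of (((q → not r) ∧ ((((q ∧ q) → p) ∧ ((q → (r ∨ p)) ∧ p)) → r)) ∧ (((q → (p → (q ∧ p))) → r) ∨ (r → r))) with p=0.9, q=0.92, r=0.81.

not r: Gödel ¬ of 0.81 = 0 (operand ≠ 0)
(q → not r): 0.92 > 0, so result = 0
(q ∧ q) = min(0.92, 0.92) = 0.92
((q ∧ q) → p): 0.92 > 0.9, so result = 0.9
(r ∨ p) = max(0.81, 0.9) = 0.9
(q → (r ∨ p)): 0.92 > 0.9, so result = 0.9
((q → (r ∨ p)) ∧ p) = min(0.9, 0.9) = 0.9
(((q ∧ q) → p) ∧ ((q → (r ∨ p)) ∧ p)) = min(0.9, 0.9) = 0.9
((((q ∧ q) → p) ∧ ((q → (r ∨ p)) ∧ p)) → r): 0.9 > 0.81, so result = 0.81
((q → not r) ∧ ((((q ∧ q) → p) ∧ ((q → (r ∨ p)) ∧ p)) → r)) = min(0, 0.81) = 0
(q ∧ p) = min(0.92, 0.9) = 0.9
(p → (q ∧ p)): 0.9 ≤ 0.9, so result = 1
(q → (p → (q ∧ p))): 0.92 ≤ 1, so result = 1
((q → (p → (q ∧ p))) → r): 1 > 0.81, so result = 0.81
(r → r): 0.81 ≤ 0.81, so result = 1
(((q → (p → (q ∧ p))) → r) ∨ (r → r)) = max(0.81, 1) = 1
(((q → not r) ∧ ((((q ∧ q) → p) ∧ ((q → (r ∨ p)) ∧ p)) → r)) ∧ (((q → (p → (q ∧ p))) → r) ∨ (r → r))) = min(0, 1) = 0

0.00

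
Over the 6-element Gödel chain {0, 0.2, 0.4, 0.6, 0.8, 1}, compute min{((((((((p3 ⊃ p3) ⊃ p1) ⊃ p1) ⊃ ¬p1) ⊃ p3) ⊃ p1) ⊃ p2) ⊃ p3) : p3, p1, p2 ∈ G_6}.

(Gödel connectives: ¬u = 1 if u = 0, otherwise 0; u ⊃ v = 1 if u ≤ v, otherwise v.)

The minimum is attained at p3 = 0, p1 = 0, p2 = 0.2:
  (p3 ⊃ p3): 0 ≤ 0, so result = 1
  ((p3 ⊃ p3) ⊃ p1): 1 > 0, so result = 0
  (((p3 ⊃ p3) ⊃ p1) ⊃ p1): 0 ≤ 0, so result = 1
  ¬p1: Gödel ¬ of 0 = 1 (operand is 0)
  ((((p3 ⊃ p3) ⊃ p1) ⊃ p1) ⊃ ¬p1): 1 ≤ 1, so result = 1
  (((((p3 ⊃ p3) ⊃ p1) ⊃ p1) ⊃ ¬p1) ⊃ p3): 1 > 0, so result = 0
  ((((((p3 ⊃ p3) ⊃ p1) ⊃ p1) ⊃ ¬p1) ⊃ p3) ⊃ p1): 0 ≤ 0, so result = 1
  (((((((p3 ⊃ p3) ⊃ p1) ⊃ p1) ⊃ ¬p1) ⊃ p3) ⊃ p1) ⊃ p2): 1 > 0.2, so result = 0.2
  ((((((((p3 ⊃ p3) ⊃ p1) ⊃ p1) ⊃ ¬p1) ⊃ p3) ⊃ p1) ⊃ p2) ⊃ p3): 0.2 > 0, so result = 0
Checking all 216 assignments confirms none give a value below 0.00.

0.00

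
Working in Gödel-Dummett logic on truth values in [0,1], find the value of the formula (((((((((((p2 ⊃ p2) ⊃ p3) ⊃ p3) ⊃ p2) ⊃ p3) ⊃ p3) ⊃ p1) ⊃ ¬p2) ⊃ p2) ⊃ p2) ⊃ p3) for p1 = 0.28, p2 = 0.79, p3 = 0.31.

0.31

(p2 ⊃ p2): 0.79 ≤ 0.79, so result = 1
((p2 ⊃ p2) ⊃ p3): 1 > 0.31, so result = 0.31
(((p2 ⊃ p2) ⊃ p3) ⊃ p3): 0.31 ≤ 0.31, so result = 1
((((p2 ⊃ p2) ⊃ p3) ⊃ p3) ⊃ p2): 1 > 0.79, so result = 0.79
(((((p2 ⊃ p2) ⊃ p3) ⊃ p3) ⊃ p2) ⊃ p3): 0.79 > 0.31, so result = 0.31
((((((p2 ⊃ p2) ⊃ p3) ⊃ p3) ⊃ p2) ⊃ p3) ⊃ p3): 0.31 ≤ 0.31, so result = 1
(((((((p2 ⊃ p2) ⊃ p3) ⊃ p3) ⊃ p2) ⊃ p3) ⊃ p3) ⊃ p1): 1 > 0.28, so result = 0.28
¬p2: Gödel ¬ of 0.79 = 0 (operand ≠ 0)
((((((((p2 ⊃ p2) ⊃ p3) ⊃ p3) ⊃ p2) ⊃ p3) ⊃ p3) ⊃ p1) ⊃ ¬p2): 0.28 > 0, so result = 0
(((((((((p2 ⊃ p2) ⊃ p3) ⊃ p3) ⊃ p2) ⊃ p3) ⊃ p3) ⊃ p1) ⊃ ¬p2) ⊃ p2): 0 ≤ 0.79, so result = 1
((((((((((p2 ⊃ p2) ⊃ p3) ⊃ p3) ⊃ p2) ⊃ p3) ⊃ p3) ⊃ p1) ⊃ ¬p2) ⊃ p2) ⊃ p2): 1 > 0.79, so result = 0.79
(((((((((((p2 ⊃ p2) ⊃ p3) ⊃ p3) ⊃ p2) ⊃ p3) ⊃ p3) ⊃ p1) ⊃ ¬p2) ⊃ p2) ⊃ p2) ⊃ p3): 0.79 > 0.31, so result = 0.31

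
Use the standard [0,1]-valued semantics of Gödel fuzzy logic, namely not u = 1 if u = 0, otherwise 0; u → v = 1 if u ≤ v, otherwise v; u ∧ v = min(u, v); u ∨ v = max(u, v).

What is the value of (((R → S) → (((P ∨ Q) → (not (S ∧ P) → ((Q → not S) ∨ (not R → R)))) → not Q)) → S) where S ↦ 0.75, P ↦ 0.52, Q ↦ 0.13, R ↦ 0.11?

1.00

(R → S): 0.11 ≤ 0.75, so result = 1
(P ∨ Q) = max(0.52, 0.13) = 0.52
(S ∧ P) = min(0.75, 0.52) = 0.52
not (S ∧ P): Gödel ¬ of 0.52 = 0 (operand ≠ 0)
not S: Gödel ¬ of 0.75 = 0 (operand ≠ 0)
(Q → not S): 0.13 > 0, so result = 0
not R: Gödel ¬ of 0.11 = 0 (operand ≠ 0)
(not R → R): 0 ≤ 0.11, so result = 1
((Q → not S) ∨ (not R → R)) = max(0, 1) = 1
(not (S ∧ P) → ((Q → not S) ∨ (not R → R))): 0 ≤ 1, so result = 1
((P ∨ Q) → (not (S ∧ P) → ((Q → not S) ∨ (not R → R)))): 0.52 ≤ 1, so result = 1
not Q: Gödel ¬ of 0.13 = 0 (operand ≠ 0)
(((P ∨ Q) → (not (S ∧ P) → ((Q → not S) ∨ (not R → R)))) → not Q): 1 > 0, so result = 0
((R → S) → (((P ∨ Q) → (not (S ∧ P) → ((Q → not S) ∨ (not R → R)))) → not Q)): 1 > 0, so result = 0
(((R → S) → (((P ∨ Q) → (not (S ∧ P) → ((Q → not S) ∨ (not R → R)))) → not Q)) → S): 0 ≤ 0.75, so result = 1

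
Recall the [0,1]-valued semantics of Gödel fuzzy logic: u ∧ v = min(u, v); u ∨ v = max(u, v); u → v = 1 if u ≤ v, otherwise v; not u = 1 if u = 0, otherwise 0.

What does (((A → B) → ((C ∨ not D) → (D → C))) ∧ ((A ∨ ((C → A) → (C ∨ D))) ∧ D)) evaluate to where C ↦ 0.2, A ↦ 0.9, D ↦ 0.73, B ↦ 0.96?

0.73

(A → B): 0.9 ≤ 0.96, so result = 1
not D: Gödel ¬ of 0.73 = 0 (operand ≠ 0)
(C ∨ not D) = max(0.2, 0) = 0.2
(D → C): 0.73 > 0.2, so result = 0.2
((C ∨ not D) → (D → C)): 0.2 ≤ 0.2, so result = 1
((A → B) → ((C ∨ not D) → (D → C))): 1 ≤ 1, so result = 1
(C → A): 0.2 ≤ 0.9, so result = 1
(C ∨ D) = max(0.2, 0.73) = 0.73
((C → A) → (C ∨ D)): 1 > 0.73, so result = 0.73
(A ∨ ((C → A) → (C ∨ D))) = max(0.9, 0.73) = 0.9
((A ∨ ((C → A) → (C ∨ D))) ∧ D) = min(0.9, 0.73) = 0.73
(((A → B) → ((C ∨ not D) → (D → C))) ∧ ((A ∨ ((C → A) → (C ∨ D))) ∧ D)) = min(1, 0.73) = 0.73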